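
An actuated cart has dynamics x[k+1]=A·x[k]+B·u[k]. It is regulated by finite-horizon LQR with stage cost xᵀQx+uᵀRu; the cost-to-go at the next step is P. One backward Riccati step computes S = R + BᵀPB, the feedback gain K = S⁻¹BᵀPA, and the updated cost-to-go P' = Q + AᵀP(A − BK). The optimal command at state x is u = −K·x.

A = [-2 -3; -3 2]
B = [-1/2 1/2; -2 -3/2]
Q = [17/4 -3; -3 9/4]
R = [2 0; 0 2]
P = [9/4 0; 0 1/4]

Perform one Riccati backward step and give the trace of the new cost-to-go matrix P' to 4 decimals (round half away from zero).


27.1096

BᵀP = [-1.1250 -0.5000; 1.1250 -0.3750]
S = R + BᵀPB = [2 0; 0 2] + [1.5625 0.1875; 0.1875 1.1250] = [3.5625 0.1875; 0.1875 3.1250]
BᵀPA = [3.7500 2.3750; -1.1250 -4.1250]
K = S⁻¹·BᵀPA = [1.0750 0.7385; -0.4245 -1.3643]
A−BK = [-1.2503 -1.9486; -1.4868 1.4305]
AᵀP(A−BK) = [6.7413 7.6959; 7.6959 13.8684]
P' = Q + AᵀP(A−BK) = [10.9913 4.6959; 4.6959 16.1184]
tr(P') = 27.1096


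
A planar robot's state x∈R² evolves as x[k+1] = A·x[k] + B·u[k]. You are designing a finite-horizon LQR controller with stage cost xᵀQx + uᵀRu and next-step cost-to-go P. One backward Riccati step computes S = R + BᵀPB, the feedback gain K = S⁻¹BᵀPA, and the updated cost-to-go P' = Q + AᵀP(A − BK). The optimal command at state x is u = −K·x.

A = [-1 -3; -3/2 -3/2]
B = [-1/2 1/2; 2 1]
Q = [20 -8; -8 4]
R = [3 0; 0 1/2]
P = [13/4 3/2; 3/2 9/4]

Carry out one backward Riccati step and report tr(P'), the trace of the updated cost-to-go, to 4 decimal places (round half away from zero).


BᵀP = [1.3750 3.7500; 3.1250 3.0000]
S = R + BᵀPB = [3 0; 0 1/2] + [6.8125 4.4375; 4.4375 4.5625] = [9.8125 4.4375; 4.4375 5.0625]
BᵀPA = [-7.0000 -9.7500; -7.6250 -13.8750]
K = S⁻¹·BᵀPA = [-0.0534 0.4072; -1.4594 -3.0977]
A−BK = [-0.2970 -1.2475; 0.0662 0.7832]
AᵀP(A−BK) = [1.3110 3.0432; 3.0432 8.8024]
P' = Q + AᵀP(A−BK) = [21.3110 -4.9568; -4.9568 12.8024]
tr(P') = 34.1135

34.1135


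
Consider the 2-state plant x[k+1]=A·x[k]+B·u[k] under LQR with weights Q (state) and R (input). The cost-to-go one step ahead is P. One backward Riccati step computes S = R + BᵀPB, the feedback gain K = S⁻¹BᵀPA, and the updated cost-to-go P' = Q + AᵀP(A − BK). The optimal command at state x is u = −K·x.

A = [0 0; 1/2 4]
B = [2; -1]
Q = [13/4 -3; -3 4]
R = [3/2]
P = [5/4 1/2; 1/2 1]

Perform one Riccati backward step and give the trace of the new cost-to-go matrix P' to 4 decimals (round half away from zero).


BᵀP = [2.0000 0.0000]
S = R + BᵀPB = [3/2] + [4.0000] = [5.5000]
BᵀPA = [0.0000 0.0000]
K = S⁻¹·BᵀPA = [0.0000 0.0000]
A−BK = [0.0000 0.0000; 0.5000 4.0000]
AᵀP(A−BK) = [0.2500 2.0000; 2.0000 16.0000]
P' = Q + AᵀP(A−BK) = [3.5000 -1.0000; -1.0000 20.0000]
tr(P') = 23.5000

23.5000


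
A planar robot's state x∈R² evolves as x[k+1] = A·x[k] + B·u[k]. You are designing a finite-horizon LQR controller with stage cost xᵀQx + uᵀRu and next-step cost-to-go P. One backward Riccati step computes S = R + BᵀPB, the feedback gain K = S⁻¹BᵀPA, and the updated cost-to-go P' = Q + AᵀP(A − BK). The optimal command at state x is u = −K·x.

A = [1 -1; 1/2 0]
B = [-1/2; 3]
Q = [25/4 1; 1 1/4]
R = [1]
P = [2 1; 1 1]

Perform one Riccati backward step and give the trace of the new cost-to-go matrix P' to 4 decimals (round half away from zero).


BᵀP = [2.0000 2.5000]
S = R + BᵀPB = [1] + [6.5000] = [7.5000]
BᵀPA = [3.2500 -2.0000]
K = S⁻¹·BᵀPA = [0.4333 -0.2667]
A−BK = [1.2167 -1.1333; -0.8000 0.8000]
AᵀP(A−BK) = [1.8417 -1.6333; -1.6333 1.4667]
P' = Q + AᵀP(A−BK) = [8.0917 -0.6333; -0.6333 1.7167]
tr(P') = 9.8083

9.8083


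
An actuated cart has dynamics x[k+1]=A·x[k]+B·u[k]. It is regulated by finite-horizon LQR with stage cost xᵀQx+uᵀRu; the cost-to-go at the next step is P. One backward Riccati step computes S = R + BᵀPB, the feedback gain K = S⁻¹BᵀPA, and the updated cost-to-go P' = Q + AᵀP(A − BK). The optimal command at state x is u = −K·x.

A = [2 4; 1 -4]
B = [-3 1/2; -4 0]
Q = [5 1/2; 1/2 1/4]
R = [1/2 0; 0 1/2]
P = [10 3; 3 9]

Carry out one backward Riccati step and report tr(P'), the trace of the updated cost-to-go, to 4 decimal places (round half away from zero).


BᵀP = [-42.0000 -45.0000; 5.0000 1.5000]
S = R + BᵀPB = [1/2 0; 0 1/2] + [306.0000 -21.0000; -21.0000 2.5000] = [306.5000 -21.0000; -21.0000 3.0000]
BᵀPA = [-129.0000 12.0000; 11.5000 14.0000]
K = S⁻¹·BᵀPA = [-0.3041 0.6897; 1.7048 9.4943]
A−BK = [0.2354 1.3218; -0.2163 -1.2414]
AᵀP(A−BK) = [2.1690 11.7816; 11.7816 66.8046]
P' = Q + AᵀP(A−BK) = [7.1690 12.2816; 12.2816 67.0546]
tr(P') = 74.2236

74.2236


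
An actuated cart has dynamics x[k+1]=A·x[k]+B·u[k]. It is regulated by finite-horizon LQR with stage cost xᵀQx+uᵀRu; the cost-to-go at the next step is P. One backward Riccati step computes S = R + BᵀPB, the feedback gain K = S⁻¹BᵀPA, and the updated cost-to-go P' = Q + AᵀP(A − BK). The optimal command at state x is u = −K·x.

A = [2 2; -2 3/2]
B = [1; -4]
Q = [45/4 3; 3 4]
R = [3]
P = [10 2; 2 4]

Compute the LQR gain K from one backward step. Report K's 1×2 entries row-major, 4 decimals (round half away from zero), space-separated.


0.5246 -0.2787

BᵀP = [2.0000 -14.0000]
S = R + BᵀPB = [3] + [58.0000] = [61.0000]
BᵀPA = [32.0000 -17.0000]
K = S⁻¹·BᵀPA = [0.5246 -0.2787]
A−BK = [1.4754 2.2787; 0.0984 0.3852]
AᵀP(A−BK) = [23.2131 34.9180; 34.9180 56.2623]
P' = Q + AᵀP(A−BK) = [34.4631 37.9180; 37.9180 60.2623]
tr(P') = 94.7254


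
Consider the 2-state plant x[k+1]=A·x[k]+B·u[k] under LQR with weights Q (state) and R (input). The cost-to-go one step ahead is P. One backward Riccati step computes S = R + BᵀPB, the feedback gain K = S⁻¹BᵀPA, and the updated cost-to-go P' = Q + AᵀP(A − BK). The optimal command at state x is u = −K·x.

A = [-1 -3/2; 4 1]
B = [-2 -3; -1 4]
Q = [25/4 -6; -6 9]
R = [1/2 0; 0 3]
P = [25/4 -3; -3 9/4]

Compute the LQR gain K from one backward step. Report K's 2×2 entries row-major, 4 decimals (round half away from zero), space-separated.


-0.5014 0.2980 0.7448 0.3059

BᵀP = [-9.5000 3.7500; -30.7500 18.0000]
S = R + BᵀPB = [1/2 0; 0 3] + [15.2500 43.5000; 43.5000 164.2500] = [15.7500 43.5000; 43.5000 167.2500]
BᵀPA = [24.5000 18.0000; 102.7500 64.1250]
K = S⁻¹·BᵀPA = [-0.5014 0.2980; 0.7448 0.3059]
A−BK = [0.2315 0.0136; 0.5196 0.0743]
AᵀP(A−BK) = [2.0104 0.6425; 0.6425 0.3326]
P' = Q + AᵀP(A−BK) = [8.2604 -5.3575; -5.3575 9.3326]
tr(P') = 17.5930


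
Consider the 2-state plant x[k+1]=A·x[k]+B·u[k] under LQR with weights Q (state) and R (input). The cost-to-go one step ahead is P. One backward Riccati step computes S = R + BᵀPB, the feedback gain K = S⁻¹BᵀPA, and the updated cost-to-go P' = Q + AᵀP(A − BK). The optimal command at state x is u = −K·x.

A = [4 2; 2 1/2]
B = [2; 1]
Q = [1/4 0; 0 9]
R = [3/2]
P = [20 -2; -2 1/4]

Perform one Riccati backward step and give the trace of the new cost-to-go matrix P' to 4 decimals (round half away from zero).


16.6886

BᵀP = [38.0000 -3.7500]
S = R + BᵀPB = [3/2] + [72.2500] = [73.7500]
BᵀPA = [144.5000 74.1250]
K = S⁻¹·BᵀPA = [1.9593 1.0051]
A−BK = [0.0814 -0.0102; 0.0407 -0.5051]
AᵀP(A−BK) = [5.8780 3.0153; 3.0153 1.5606]
P' = Q + AᵀP(A−BK) = [6.1280 3.0153; 3.0153 10.5606]
tr(P') = 16.6886


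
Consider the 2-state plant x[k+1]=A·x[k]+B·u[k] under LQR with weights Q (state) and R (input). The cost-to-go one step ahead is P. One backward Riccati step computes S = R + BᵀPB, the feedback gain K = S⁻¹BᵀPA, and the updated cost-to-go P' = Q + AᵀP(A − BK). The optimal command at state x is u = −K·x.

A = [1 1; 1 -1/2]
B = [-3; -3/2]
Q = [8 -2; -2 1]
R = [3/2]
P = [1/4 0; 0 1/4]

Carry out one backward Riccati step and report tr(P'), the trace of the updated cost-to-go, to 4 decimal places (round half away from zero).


9.4457

BᵀP = [-0.7500 -0.3750]
S = R + BᵀPB = [3/2] + [2.8125] = [4.3125]
BᵀPA = [-1.1250 -0.5625]
K = S⁻¹·BᵀPA = [-0.2609 -0.1304]
A−BK = [0.2174 0.6087; 0.6087 -0.6957]
AᵀP(A−BK) = [0.2065 -0.0217; -0.0217 0.2391]
P' = Q + AᵀP(A−BK) = [8.2065 -2.0217; -2.0217 1.2391]
tr(P') = 9.4457


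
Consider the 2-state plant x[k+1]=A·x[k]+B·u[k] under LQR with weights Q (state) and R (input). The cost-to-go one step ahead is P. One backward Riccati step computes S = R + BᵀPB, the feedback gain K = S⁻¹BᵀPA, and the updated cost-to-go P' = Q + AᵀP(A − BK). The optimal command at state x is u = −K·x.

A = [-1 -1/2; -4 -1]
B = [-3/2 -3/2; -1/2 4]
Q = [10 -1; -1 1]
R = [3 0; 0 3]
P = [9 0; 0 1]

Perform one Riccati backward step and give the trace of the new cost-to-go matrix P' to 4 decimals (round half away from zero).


18.0318

BᵀP = [-13.5000 -0.5000; -13.5000 4.0000]
S = R + BᵀPB = [3 0; 0 3] + [20.5000 18.2500; 18.2500 36.2500] = [23.5000 18.2500; 18.2500 39.2500]
BᵀPA = [15.5000 7.2500; -2.5000 2.7500]
K = S⁻¹·BᵀPA = [1.1098 0.3977; -0.5797 -0.1149]
A−BK = [-0.2049 -0.0757; -1.1263 -0.3417]
AᵀP(A−BK) = [6.3493 2.0484; 2.0484 0.6825]
P' = Q + AᵀP(A−BK) = [16.3493 1.0484; 1.0484 1.6825]
tr(P') = 18.0318


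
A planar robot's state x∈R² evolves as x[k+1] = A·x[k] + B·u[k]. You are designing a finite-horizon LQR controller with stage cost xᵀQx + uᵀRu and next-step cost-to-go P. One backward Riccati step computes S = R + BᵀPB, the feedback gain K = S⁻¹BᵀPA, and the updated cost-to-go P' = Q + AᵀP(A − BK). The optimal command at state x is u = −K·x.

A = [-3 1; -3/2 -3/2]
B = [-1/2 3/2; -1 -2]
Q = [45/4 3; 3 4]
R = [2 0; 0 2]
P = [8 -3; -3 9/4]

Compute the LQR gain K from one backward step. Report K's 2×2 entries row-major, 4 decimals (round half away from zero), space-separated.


BᵀP = [-1.0000 -0.7500; 18.0000 -9.0000]
S = R + BᵀPB = [2 0; 0 2] + [1.2500 0.0000; 0.0000 45.0000] = [3.2500 0.0000; 0.0000 47.0000]
BᵀPA = [4.1250 0.1250; -40.5000 31.5000]
K = S⁻¹·BᵀPA = [1.2692 0.0385; -0.8617 0.6702]
A−BK = [-1.0728 0.0139; -1.9542 -0.1211]
AᵀP(A−BK) = [9.9280 -0.9525; -0.9525 0.9460]
P' = Q + AᵀP(A−BK) = [21.1780 2.0475; 2.0475 4.9460]
tr(P') = 26.1240

1.2692 0.0385 -0.8617 0.6702


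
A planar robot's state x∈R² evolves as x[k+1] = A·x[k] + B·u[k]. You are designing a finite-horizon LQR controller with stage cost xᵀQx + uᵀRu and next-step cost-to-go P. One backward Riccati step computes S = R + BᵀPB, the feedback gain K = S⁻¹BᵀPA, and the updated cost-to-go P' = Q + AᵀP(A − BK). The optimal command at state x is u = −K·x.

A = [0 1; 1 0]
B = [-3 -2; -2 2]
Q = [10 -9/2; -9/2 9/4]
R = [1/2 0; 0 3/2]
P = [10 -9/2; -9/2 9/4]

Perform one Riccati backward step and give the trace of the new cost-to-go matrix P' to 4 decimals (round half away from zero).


12.4348

BᵀP = [-21.0000 9.0000; -29.0000 13.5000]
S = R + BᵀPB = [1/2 0; 0 3/2] + [45.0000 60.0000; 60.0000 85.0000] = [45.5000 60.0000; 60.0000 86.5000]
BᵀPA = [9.0000 -21.0000; 13.5000 -29.0000]
K = S⁻¹·BᵀPA = [-0.0938 -0.2278; 0.2211 -0.1772]
A−BK = [0.1608 -0.0380; 0.3701 -0.1013]
AᵀP(A−BK) = [0.1089 -0.0570; -0.0570 0.0759]
P' = Q + AᵀP(A−BK) = [10.1089 -4.5570; -4.5570 2.3259]
tr(P') = 12.4348


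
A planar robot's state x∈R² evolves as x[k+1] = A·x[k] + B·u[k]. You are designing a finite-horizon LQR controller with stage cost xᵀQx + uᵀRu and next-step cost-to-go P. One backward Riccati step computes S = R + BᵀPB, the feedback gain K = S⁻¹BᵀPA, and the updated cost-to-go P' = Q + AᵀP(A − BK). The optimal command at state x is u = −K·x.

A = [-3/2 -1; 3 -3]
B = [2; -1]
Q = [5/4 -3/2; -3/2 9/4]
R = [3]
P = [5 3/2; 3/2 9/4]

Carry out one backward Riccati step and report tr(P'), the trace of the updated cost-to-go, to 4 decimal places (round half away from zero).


BᵀP = [8.5000 0.7500]
S = R + BᵀPB = [3] + [16.2500] = [19.2500]
BᵀPA = [-10.5000 -10.7500]
K = S⁻¹·BᵀPA = [-0.5455 -0.5584]
A−BK = [-0.4091 0.1169; 2.4545 -3.5584]
AᵀP(A−BK) = [12.2727 -16.3636; -16.3636 28.2468]
P' = Q + AᵀP(A−BK) = [13.5227 -17.8636; -17.8636 30.4968]
tr(P') = 44.0195

44.0195


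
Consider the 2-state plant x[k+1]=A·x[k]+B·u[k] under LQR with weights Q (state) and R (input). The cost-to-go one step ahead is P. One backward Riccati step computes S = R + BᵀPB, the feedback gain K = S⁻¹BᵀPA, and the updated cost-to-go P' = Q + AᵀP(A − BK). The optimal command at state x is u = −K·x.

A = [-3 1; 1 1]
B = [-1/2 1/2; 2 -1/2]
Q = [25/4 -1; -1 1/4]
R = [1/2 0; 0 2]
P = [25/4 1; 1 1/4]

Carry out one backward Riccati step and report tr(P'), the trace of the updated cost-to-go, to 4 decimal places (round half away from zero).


BᵀP = [-1.1250 0.0000; 2.6250 0.3750]
S = R + BᵀPB = [1/2 0; 0 2] + [0.5625 -0.5625; -0.5625 1.1250] = [1.0625 -0.5625; -0.5625 3.1250]
BᵀPA = [3.3750 -1.1250; -7.5000 3.0000]
K = S⁻¹·BᵀPA = [2.1066 -0.6086; -2.0208 0.8505]
A−BK = [-0.9363 0.2705; -4.2237 2.6424]
AᵀP(A−BK) = [28.2341 -12.0676; -12.0676 5.2640]
P' = Q + AᵀP(A−BK) = [34.4841 -13.0676; -13.0676 5.5140]
tr(P') = 39.9980

39.9980


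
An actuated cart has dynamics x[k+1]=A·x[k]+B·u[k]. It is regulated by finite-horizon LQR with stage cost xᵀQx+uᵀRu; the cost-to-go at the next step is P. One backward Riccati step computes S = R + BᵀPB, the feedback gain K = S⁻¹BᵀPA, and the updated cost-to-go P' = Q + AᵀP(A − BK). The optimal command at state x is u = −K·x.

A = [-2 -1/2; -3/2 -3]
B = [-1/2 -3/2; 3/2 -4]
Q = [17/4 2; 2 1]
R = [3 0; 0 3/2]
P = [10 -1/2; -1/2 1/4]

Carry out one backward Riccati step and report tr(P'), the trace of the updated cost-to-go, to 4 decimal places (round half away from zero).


BᵀP = [-5.7500 0.6250; -13.0000 -0.2500]
S = R + BᵀPB = [3 0; 0 3/2] + [3.8125 6.1250; 6.1250 20.5000] = [6.8125 6.1250; 6.1250 22.0000]
BᵀPA = [10.5625 1.0000; 26.3750 7.2500]
K = S⁻¹·BᵀPA = [0.6304 -0.1994; 1.0234 0.3851]
A−BK = [-0.1498 -0.0221; 1.6479 -1.1606]
AᵀP(A−BK) = [3.9130 -0.2997; -0.2997 0.6577]
P' = Q + AᵀP(A−BK) = [8.1630 1.7003; 1.7003 1.6577]
tr(P') = 9.8207

9.8207


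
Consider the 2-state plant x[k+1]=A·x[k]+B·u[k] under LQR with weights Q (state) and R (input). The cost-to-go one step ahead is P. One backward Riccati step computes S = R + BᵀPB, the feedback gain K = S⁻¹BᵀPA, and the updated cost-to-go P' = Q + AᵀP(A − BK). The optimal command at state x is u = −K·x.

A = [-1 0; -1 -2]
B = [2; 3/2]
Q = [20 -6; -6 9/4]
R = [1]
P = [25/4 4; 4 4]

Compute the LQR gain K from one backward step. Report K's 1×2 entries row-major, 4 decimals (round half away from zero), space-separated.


BᵀP = [18.5000 14.0000]
S = R + BᵀPB = [1] + [58.0000] = [59.0000]
BᵀPA = [-32.5000 -28.0000]
K = S⁻¹·BᵀPA = [-0.5508 -0.4746]
A−BK = [0.1017 0.9492; -0.1737 -1.2881]
AᵀP(A−BK) = [0.3475 0.5763; 0.5763 2.7119]
P' = Q + AᵀP(A−BK) = [20.3475 -5.4237; -5.4237 4.9619]
tr(P') = 25.3093

-0.5508 -0.4746


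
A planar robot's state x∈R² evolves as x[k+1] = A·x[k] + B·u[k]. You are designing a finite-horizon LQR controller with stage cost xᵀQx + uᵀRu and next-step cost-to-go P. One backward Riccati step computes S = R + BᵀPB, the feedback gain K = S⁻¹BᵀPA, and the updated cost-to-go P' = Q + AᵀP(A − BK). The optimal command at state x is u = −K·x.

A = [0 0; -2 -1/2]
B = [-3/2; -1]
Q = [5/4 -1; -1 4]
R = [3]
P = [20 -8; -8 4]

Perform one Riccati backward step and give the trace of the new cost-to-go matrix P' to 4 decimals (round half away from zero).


12.5357

BᵀP = [-22.0000 8.0000]
S = R + BᵀPB = [3] + [25.0000] = [28.0000]
BᵀPA = [-16.0000 -4.0000]
K = S⁻¹·BᵀPA = [-0.5714 -0.1429]
A−BK = [-0.8571 -0.2143; -2.5714 -0.6429]
AᵀP(A−BK) = [6.8571 1.7143; 1.7143 0.4286]
P' = Q + AᵀP(A−BK) = [8.1071 0.7143; 0.7143 4.4286]
tr(P') = 12.5357


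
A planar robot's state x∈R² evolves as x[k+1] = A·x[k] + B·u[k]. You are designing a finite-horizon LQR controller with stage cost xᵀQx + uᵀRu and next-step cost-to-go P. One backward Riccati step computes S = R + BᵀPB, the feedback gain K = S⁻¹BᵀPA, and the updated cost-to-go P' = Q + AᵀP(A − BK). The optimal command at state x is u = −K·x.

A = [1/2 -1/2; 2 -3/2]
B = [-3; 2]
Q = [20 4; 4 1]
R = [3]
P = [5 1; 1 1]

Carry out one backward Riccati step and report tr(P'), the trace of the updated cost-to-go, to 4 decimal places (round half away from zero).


BᵀP = [-13.0000 -1.0000]
S = R + BᵀPB = [3] + [37.0000] = [40.0000]
BᵀPA = [-8.5000 8.0000]
K = S⁻¹·BᵀPA = [-0.2125 0.2000]
A−BK = [-0.1375 0.1000; 2.4250 -1.9000]
AᵀP(A−BK) = [5.4438 -4.3000; -4.3000 3.4000]
P' = Q + AᵀP(A−BK) = [25.4438 -0.3000; -0.3000 4.4000]
tr(P') = 29.8438

29.8438


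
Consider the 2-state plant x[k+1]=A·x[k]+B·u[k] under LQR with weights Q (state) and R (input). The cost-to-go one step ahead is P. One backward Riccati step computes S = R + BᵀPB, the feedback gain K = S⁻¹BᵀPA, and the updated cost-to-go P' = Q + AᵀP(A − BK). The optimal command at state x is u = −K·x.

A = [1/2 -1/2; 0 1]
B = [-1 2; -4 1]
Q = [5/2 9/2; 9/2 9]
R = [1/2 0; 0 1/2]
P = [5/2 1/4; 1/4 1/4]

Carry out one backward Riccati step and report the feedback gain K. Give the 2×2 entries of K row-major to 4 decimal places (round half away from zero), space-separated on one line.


0.0290 -0.2546 0.2438 -0.3383

BᵀP = [-3.5000 -1.2500; 5.2500 0.7500]
S = R + BᵀPB = [1/2 0; 0 1/2] + [8.5000 -8.2500; -8.2500 11.2500] = [9.0000 -8.2500; -8.2500 11.7500]
BᵀPA = [-1.7500 0.5000; 2.6250 -1.8750]
K = S⁻¹·BᵀPA = [0.0290 -0.2546; 0.2438 -0.3383]
A−BK = [0.0415 -0.0779; -0.1277 0.3201]
AᵀP(A−BK) = [0.0359 -0.0574; -0.0574 0.1180]
P' = Q + AᵀP(A−BK) = [2.5359 4.4426; 4.4426 9.1180]
tr(P') = 11.6538


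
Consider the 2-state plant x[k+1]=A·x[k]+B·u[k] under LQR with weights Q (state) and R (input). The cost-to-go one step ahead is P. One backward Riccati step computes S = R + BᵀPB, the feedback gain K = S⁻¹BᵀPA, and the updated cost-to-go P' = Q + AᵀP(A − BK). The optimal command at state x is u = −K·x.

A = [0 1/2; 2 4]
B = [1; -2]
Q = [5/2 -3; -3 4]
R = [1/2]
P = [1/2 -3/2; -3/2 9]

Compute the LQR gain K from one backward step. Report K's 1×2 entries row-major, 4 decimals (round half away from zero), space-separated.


BᵀP = [3.5000 -19.5000]
S = R + BᵀPB = [1/2] + [42.5000] = [43.0000]
BᵀPA = [-39.0000 -76.2500]
K = S⁻¹·BᵀPA = [-0.9070 -1.7733]
A−BK = [0.9070 2.2733; 0.1860 0.4535]
AᵀP(A−BK) = [0.6279 1.3430; 1.3430 2.9142]
P' = Q + AᵀP(A−BK) = [3.1279 -1.6570; -1.6570 6.9142]
tr(P') = 10.0422

-0.9070 -1.7733


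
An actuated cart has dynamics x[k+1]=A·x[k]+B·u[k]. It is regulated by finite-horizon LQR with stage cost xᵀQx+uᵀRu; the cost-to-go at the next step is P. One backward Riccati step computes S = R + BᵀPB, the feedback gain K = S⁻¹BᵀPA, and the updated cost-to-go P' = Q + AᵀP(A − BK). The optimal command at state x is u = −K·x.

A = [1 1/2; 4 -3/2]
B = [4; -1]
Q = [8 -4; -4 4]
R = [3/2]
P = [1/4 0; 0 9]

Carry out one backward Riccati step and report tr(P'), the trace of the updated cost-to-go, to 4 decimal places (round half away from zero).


78.5625

BᵀP = [1.0000 -9.0000]
S = R + BᵀPB = [3/2] + [13.0000] = [14.5000]
BᵀPA = [-35.0000 14.0000]
K = S⁻¹·BᵀPA = [-2.4138 0.9655]
A−BK = [10.6552 -3.3621; 1.5862 -0.5345]
AᵀP(A−BK) = [59.7672 -20.0819; -20.0819 6.7953]
P' = Q + AᵀP(A−BK) = [67.7672 -24.0819; -24.0819 10.7953]
tr(P') = 78.5625


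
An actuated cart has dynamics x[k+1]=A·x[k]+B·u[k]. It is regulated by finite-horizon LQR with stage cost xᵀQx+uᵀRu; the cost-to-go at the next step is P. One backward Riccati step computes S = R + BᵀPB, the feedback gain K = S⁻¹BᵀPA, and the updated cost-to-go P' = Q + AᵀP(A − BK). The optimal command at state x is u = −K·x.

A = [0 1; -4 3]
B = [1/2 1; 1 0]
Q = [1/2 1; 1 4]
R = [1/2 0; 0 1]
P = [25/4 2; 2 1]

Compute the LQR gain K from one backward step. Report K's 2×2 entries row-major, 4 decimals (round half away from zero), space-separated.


BᵀP = [5.1250 2.0000; 6.2500 2.0000]
S = R + BᵀPB = [1/2 0; 0 1] + [4.5625 5.1250; 5.1250 6.2500] = [5.0625 5.1250; 5.1250 7.2500]
BᵀPA = [-8.0000 11.1250; -8.0000 12.2500]
K = S⁻¹·BᵀPA = [-1.6287 1.7126; 0.0479 0.4790]
A−BK = [0.7665 -0.3353; -2.3713 1.2874]
AᵀP(A−BK) = [3.3533 -2.4671; -2.4671 2.3293]
P' = Q + AᵀP(A−BK) = [3.8533 -1.4671; -1.4671 6.3293]
tr(P') = 10.1826

-1.6287 1.7126 0.0479 0.4790


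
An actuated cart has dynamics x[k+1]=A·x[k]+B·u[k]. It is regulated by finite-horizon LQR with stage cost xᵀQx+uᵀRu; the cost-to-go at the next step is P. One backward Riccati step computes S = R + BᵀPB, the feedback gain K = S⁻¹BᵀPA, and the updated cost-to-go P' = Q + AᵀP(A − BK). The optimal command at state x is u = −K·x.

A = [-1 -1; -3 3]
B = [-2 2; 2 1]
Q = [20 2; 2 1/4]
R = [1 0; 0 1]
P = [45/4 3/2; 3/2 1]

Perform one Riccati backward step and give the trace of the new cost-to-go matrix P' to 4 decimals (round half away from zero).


23.6957

BᵀP = [-19.5000 -1.0000; 24.0000 4.0000]
S = R + BᵀPB = [1 0; 0 1] + [37.0000 -40.0000; -40.0000 52.0000] = [38.0000 -40.0000; -40.0000 53.0000]
BᵀPA = [22.5000 16.5000; -36.0000 -12.0000]
K = S⁻¹·BᵀPA = [-0.5978 0.9529; -1.1304 0.4928]
A−BK = [0.0652 -0.0797; -0.6739 0.6014]
AᵀP(A−BK) = [2.0054 -1.4511; -1.4511 1.4402]
P' = Q + AᵀP(A−BK) = [22.0054 0.5489; 0.5489 1.6902]
tr(P') = 23.6957


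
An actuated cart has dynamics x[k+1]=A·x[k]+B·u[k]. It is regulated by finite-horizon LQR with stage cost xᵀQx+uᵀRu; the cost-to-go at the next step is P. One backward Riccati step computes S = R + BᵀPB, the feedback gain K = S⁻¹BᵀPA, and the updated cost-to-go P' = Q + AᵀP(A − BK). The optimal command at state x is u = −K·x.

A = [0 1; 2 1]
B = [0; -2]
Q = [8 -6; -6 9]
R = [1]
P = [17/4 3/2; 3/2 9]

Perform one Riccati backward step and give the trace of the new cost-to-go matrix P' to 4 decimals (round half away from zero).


BᵀP = [-3.0000 -18.0000]
S = R + BᵀPB = [1] + [36.0000] = [37.0000]
BᵀPA = [-36.0000 -21.0000]
K = S⁻¹·BᵀPA = [-0.9730 -0.5676]
A−BK = [0.0000 1.0000; 0.0541 -0.1351]
AᵀP(A−BK) = [0.9730 0.5676; 0.5676 4.3311]
P' = Q + AᵀP(A−BK) = [8.9730 -5.4324; -5.4324 13.3311]
tr(P') = 22.3041

22.3041


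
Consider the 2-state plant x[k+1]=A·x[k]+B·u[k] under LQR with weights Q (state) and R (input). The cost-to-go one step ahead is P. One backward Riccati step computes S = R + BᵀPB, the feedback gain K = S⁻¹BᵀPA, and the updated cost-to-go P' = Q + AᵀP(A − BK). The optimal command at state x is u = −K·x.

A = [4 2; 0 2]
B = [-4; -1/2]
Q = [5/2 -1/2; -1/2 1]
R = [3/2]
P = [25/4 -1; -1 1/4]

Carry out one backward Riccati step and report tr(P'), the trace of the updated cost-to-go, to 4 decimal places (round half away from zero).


5.6198

BᵀP = [-24.5000 3.8750]
S = R + BᵀPB = [3/2] + [96.0625] = [97.5625]
BᵀPA = [-98.0000 -41.2500]
K = S⁻¹·BᵀPA = [-1.0045 -0.4228]
A−BK = [-0.0179 0.3088; -0.5022 1.7886]
AᵀP(A−BK) = [1.5605 0.5650; 0.5650 0.5593]
P' = Q + AᵀP(A−BK) = [4.0605 0.0650; 0.0650 1.5593]
tr(P') = 5.6198


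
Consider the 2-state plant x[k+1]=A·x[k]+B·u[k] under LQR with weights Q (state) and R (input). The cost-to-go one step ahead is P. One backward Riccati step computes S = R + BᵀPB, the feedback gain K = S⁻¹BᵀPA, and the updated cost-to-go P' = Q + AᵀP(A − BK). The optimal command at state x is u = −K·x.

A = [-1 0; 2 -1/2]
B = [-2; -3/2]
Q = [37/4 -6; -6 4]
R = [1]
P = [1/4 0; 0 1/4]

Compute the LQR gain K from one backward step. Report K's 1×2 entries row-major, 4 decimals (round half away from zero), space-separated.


BᵀP = [-0.5000 -0.3750]
S = R + BᵀPB = [1] + [1.5625] = [2.5625]
BᵀPA = [-0.2500 0.1875]
K = S⁻¹·BᵀPA = [-0.0976 0.0732]
A−BK = [-1.1951 0.1463; 1.8537 -0.3902]
AᵀP(A−BK) = [1.2256 -0.2317; -0.2317 0.0488]
P' = Q + AᵀP(A−BK) = [10.4756 -6.2317; -6.2317 4.0488]
tr(P') = 14.5244

-0.0976 0.0732


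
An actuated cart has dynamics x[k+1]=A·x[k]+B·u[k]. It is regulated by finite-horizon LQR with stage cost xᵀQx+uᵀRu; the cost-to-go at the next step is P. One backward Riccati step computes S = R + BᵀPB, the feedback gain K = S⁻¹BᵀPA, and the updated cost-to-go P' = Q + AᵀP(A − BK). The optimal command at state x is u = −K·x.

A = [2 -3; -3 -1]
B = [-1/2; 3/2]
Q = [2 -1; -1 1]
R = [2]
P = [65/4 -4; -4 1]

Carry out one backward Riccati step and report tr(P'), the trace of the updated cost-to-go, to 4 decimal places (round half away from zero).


37.7467

BᵀP = [-14.1250 3.5000]
S = R + BᵀPB = [2] + [12.3125] = [14.3125]
BᵀPA = [-38.7500 38.8750]
K = S⁻¹·BᵀPA = [-2.7074 2.7162]
A−BK = [0.6463 -1.6419; 1.0611 -5.0742]
AᵀP(A−BK) = [17.0873 -17.2489; -17.2489 17.6594]
P' = Q + AᵀP(A−BK) = [19.0873 -18.2489; -18.2489 18.6594]
tr(P') = 37.7467


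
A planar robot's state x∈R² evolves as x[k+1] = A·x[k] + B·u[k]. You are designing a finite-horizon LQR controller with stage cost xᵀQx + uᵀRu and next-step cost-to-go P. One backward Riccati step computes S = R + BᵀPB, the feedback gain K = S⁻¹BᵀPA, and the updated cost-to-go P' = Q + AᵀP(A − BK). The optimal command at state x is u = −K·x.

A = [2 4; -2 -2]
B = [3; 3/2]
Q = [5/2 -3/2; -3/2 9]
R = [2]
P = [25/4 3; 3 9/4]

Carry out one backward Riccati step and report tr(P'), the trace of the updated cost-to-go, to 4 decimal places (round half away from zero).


25.6848

BᵀP = [23.2500 12.3750]
S = R + BᵀPB = [2] + [88.3125] = [90.3125]
BᵀPA = [21.7500 68.2500]
K = S⁻¹·BᵀPA = [0.2408 0.7557]
A−BK = [1.2775 1.7329; -2.3612 -3.1336]
AᵀP(A−BK) = [4.7619 6.5633; 6.5633 9.4228]
P' = Q + AᵀP(A−BK) = [7.2619 5.0633; 5.0633 18.4228]
tr(P') = 25.6848


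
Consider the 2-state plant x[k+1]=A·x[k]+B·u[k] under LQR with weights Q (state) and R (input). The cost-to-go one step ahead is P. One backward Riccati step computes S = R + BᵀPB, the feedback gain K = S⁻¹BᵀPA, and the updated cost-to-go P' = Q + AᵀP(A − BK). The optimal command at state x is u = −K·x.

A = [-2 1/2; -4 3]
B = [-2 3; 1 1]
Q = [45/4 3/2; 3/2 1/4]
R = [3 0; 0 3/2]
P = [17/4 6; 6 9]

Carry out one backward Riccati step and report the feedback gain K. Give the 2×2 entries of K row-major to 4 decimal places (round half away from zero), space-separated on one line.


BᵀP = [-2.5000 -3.0000; 18.7500 27.0000]
S = R + BᵀPB = [3 0; 0 3/2] + [2.0000 -10.5000; -10.5000 83.2500] = [5.0000 -10.5000; -10.5000 84.7500]
BᵀPA = [17.0000 -10.2500; -145.5000 90.3750]
K = S⁻¹·BᵀPA = [-0.2775 0.2560; -1.7512 1.0981]
A−BK = [2.6986 -2.2823; -1.9713 1.6459]
AᵀP(A−BK) = [6.9187 -4.8301; -4.8301 3.4468]
P' = Q + AᵀP(A−BK) = [18.1687 -3.3301; -3.3301 3.6968]
tr(P') = 21.8654

-0.2775 0.2560 -1.7512 1.0981


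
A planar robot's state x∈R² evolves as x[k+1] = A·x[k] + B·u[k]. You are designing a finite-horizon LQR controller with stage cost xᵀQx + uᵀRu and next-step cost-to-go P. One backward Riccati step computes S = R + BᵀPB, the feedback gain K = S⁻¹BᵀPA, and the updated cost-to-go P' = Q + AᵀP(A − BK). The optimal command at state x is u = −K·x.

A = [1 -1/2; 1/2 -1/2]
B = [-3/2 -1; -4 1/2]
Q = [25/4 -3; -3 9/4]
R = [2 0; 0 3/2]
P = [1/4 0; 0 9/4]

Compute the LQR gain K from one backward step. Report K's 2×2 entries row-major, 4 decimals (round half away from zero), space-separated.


BᵀP = [-0.3750 -9.0000; -0.2500 1.1250]
S = R + BᵀPB = [2 0; 0 3/2] + [36.5625 -4.1250; -4.1250 0.8125] = [38.5625 -4.1250; -4.1250 2.3125]
BᵀPA = [-4.8750 4.6875; 0.3125 -0.4375]
K = S⁻¹·BᵀPA = [-0.1384 0.1252; -0.1117 0.0342]
A−BK = [0.6808 -0.2780; 0.0024 -0.0162]
AᵀP(A−BK) = [0.1729 -0.0878; -0.0878 0.0530]
P' = Q + AᵀP(A−BK) = [6.4229 -3.0878; -3.0878 2.3030]
tr(P') = 8.7259

-0.1384 0.1252 -0.1117 0.0342


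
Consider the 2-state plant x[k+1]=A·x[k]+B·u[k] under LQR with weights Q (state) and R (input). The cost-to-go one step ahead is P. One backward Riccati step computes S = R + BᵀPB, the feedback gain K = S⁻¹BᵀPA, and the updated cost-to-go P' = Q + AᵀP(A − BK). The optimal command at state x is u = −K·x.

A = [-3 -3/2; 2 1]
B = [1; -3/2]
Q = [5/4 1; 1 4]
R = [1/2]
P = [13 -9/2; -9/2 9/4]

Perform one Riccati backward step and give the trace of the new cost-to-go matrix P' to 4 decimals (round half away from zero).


10.9518

BᵀP = [19.7500 -7.8750]
S = R + BᵀPB = [1/2] + [31.5625] = [32.0625]
BᵀPA = [-75.0000 -37.5000]
K = S⁻¹·BᵀPA = [-2.3392 -1.1696]
A−BK = [-0.6608 -0.3304; -1.5088 -0.7544]
AᵀP(A−BK) = [4.5614 2.2807; 2.2807 1.1404]
P' = Q + AᵀP(A−BK) = [5.8114 3.2807; 3.2807 5.1404]
tr(P') = 10.9518


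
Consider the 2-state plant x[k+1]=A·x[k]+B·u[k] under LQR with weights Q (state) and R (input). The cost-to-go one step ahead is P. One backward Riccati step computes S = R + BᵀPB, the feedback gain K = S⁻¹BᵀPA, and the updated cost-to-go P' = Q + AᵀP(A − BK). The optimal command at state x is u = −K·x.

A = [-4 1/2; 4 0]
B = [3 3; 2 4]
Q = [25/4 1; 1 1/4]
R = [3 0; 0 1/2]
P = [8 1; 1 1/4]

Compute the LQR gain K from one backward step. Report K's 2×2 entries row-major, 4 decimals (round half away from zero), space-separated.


BᵀP = [26.0000 3.5000; 28.0000 4.0000]
S = R + BᵀPB = [3 0; 0 1/2] + [85.0000 92.0000; 92.0000 100.0000] = [88.0000 92.0000; 92.0000 100.5000]
BᵀPA = [-90.0000 13.0000; -96.0000 14.0000]
K = S⁻¹·BᵀPA = [-0.5605 0.0487; -0.4421 0.0947]
A−BK = [-0.9921 0.0697; 6.8895 -0.4763]
AᵀP(A−BK) = [7.1105 -0.5237; -0.5237 0.0408]
P' = Q + AᵀP(A−BK) = [13.3605 0.4763; 0.4763 0.2908]
tr(P') = 13.6513

-0.5605 0.0487 -0.4421 0.0947


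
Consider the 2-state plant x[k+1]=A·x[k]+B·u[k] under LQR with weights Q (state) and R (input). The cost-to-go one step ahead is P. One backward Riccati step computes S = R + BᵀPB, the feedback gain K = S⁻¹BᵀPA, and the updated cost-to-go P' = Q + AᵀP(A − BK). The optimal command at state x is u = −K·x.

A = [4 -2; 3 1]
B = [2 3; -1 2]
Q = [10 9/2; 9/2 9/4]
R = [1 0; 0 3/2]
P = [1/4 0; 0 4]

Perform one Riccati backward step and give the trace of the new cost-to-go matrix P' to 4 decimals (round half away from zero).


BᵀP = [0.5000 -4.0000; 0.7500 8.0000]
S = R + BᵀPB = [1 0; 0 3/2] + [5.0000 -6.5000; -6.5000 18.2500] = [6.0000 -6.5000; -6.5000 19.7500]
BᵀPA = [-10.0000 -5.0000; 27.0000 6.5000]
K = S⁻¹·BᵀPA = [-0.2885 -0.7410; 1.2721 0.0852]
A−BK = [0.7607 -0.7738; 0.1672 0.0885]
AᵀP(A−BK) = [2.7672 0.2885; 0.2885 0.7410]
P' = Q + AᵀP(A−BK) = [12.7672 4.7885; 4.7885 2.9910]
tr(P') = 15.7582

15.7582


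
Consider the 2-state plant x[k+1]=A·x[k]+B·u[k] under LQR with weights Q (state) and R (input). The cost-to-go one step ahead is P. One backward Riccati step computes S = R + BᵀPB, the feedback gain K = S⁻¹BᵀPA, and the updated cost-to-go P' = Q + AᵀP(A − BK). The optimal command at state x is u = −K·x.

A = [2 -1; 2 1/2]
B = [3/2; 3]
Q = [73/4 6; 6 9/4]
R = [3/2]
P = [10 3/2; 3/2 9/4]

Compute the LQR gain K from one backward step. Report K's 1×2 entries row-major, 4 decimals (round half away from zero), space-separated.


0.9870 -0.2597

BᵀP = [19.5000 9.0000]
S = R + BᵀPB = [3/2] + [56.2500] = [57.7500]
BᵀPA = [57.0000 -15.0000]
K = S⁻¹·BᵀPA = [0.9870 -0.2597]
A−BK = [0.5195 -0.6104; -0.9610 1.2792]
AᵀP(A−BK) = [4.7403 -4.4448; -4.4448 5.1664]
P' = Q + AᵀP(A−BK) = [22.9903 1.5552; 1.5552 7.4164]
tr(P') = 30.4067


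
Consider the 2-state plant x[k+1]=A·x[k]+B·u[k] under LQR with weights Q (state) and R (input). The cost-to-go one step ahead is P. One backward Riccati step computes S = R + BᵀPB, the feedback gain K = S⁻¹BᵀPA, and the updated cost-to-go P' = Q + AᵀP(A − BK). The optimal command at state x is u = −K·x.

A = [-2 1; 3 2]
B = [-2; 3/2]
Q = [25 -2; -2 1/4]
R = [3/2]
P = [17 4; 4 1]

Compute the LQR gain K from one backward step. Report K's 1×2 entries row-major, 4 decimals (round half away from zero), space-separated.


BᵀP = [-28.0000 -6.5000]
S = R + BᵀPB = [3/2] + [46.2500] = [47.7500]
BᵀPA = [36.5000 -41.0000]
K = S⁻¹·BᵀPA = [0.7644 -0.8586]
A−BK = [-0.4712 -0.7173; 1.8534 3.2880]
AᵀP(A−BK) = [1.0995 -0.6597; -0.6597 1.7958]
P' = Q + AᵀP(A−BK) = [26.0995 -2.6597; -2.6597 2.0458]
tr(P') = 28.1453

0.7644 -0.8586


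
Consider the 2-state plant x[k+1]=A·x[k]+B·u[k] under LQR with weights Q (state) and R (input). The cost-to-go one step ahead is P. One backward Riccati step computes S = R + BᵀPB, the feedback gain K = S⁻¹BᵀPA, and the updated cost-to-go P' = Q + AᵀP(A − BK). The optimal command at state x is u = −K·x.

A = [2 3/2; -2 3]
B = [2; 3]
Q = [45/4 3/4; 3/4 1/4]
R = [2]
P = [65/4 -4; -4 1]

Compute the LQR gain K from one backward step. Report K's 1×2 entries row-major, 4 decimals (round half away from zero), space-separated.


1.8214 0.5625

BᵀP = [20.5000 -5.0000]
S = R + BᵀPB = [2] + [26.0000] = [28.0000]
BᵀPA = [51.0000 15.7500]
K = S⁻¹·BᵀPA = [1.8214 0.5625]
A−BK = [-1.6429 0.3750; -7.4643 1.3125]
AᵀP(A−BK) = [8.1071 2.0625; 2.0625 0.7031]
P' = Q + AᵀP(A−BK) = [19.3571 2.8125; 2.8125 0.9531]
tr(P') = 20.3103


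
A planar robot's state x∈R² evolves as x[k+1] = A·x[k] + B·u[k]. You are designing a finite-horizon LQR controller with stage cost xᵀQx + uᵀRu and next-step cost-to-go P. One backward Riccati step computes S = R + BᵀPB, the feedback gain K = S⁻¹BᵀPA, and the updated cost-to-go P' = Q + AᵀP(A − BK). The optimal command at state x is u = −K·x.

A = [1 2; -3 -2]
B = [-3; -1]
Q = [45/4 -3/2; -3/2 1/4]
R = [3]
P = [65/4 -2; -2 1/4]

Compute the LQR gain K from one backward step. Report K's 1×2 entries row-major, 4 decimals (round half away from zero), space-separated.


-0.4655 -0.7636

BᵀP = [-46.7500 5.7500]
S = R + BᵀPB = [3] + [134.5000] = [137.5000]
BᵀPA = [-64.0000 -105.0000]
K = S⁻¹·BᵀPA = [-0.4655 -0.7636]
A−BK = [-0.3964 -0.2909; -3.4655 -2.7636]
AᵀP(A−BK) = [0.7109 1.1273; 1.1273 1.8182]
P' = Q + AᵀP(A−BK) = [11.9609 -0.3727; -0.3727 2.0682]
tr(P') = 14.0291


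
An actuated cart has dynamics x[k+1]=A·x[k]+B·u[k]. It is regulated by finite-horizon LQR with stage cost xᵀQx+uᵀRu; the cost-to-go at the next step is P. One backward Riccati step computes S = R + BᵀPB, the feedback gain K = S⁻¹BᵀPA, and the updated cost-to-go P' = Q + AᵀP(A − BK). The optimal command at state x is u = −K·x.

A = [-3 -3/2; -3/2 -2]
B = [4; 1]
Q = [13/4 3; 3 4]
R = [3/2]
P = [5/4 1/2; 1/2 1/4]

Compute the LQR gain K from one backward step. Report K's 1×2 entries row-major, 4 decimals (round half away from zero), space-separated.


-0.7718 -0.4951

BᵀP = [5.5000 2.2500]
S = R + BᵀPB = [3/2] + [24.2500] = [25.7500]
BᵀPA = [-19.8750 -12.7500]
K = S⁻¹·BᵀPA = [-0.7718 -0.4951]
A−BK = [0.0874 0.4806; -0.7282 -1.5049]
AᵀP(A−BK) = [0.9721 0.6590; 0.6590 0.4994]
P' = Q + AᵀP(A−BK) = [4.2221 3.6590; 3.6590 4.4994]
tr(P') = 8.7215


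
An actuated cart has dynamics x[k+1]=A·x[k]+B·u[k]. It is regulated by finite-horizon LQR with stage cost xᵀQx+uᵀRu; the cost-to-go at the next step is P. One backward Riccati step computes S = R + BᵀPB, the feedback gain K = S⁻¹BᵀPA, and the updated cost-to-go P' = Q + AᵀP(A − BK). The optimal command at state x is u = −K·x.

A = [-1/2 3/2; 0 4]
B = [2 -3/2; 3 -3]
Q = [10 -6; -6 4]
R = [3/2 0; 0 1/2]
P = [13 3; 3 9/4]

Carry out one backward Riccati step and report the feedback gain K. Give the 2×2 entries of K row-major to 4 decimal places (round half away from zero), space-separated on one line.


-0.2524 0.0288 -0.1124 -1.1057

BᵀP = [35.0000 12.7500; -28.5000 -11.2500]
S = R + BᵀPB = [3/2 0; 0 1/2] + [108.2500 -90.7500; -90.7500 76.5000] = [109.7500 -90.7500; -90.7500 77.0000]
BᵀPA = [-17.5000 103.5000; 14.2500 -87.7500]
K = S⁻¹·BᵀPA = [-0.2524 0.0288; -0.1124 -1.1057]
A−BK = [-0.1638 -0.2161; 0.4200 0.5966]
AᵀP(A−BK) = [0.4348 0.5097; 0.5097 1.2469]
P' = Q + AᵀP(A−BK) = [10.4348 -5.4903; -5.4903 5.2469]
tr(P') = 15.6817


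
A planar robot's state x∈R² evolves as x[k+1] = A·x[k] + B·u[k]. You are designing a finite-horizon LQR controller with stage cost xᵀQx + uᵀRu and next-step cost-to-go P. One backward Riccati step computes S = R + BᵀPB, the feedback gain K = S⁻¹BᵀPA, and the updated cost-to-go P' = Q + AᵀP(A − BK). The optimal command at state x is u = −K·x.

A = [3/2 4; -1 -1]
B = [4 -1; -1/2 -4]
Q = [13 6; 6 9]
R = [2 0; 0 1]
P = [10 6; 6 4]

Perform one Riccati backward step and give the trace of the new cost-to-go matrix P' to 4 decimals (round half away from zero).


BᵀP = [37.0000 22.0000; -34.0000 -22.0000]
S = R + BᵀPB = [2 0; 0 1] + [137.0000 -125.0000; -125.0000 122.0000] = [139.0000 -125.0000; -125.0000 123.0000]
BᵀPA = [33.5000 126.0000; -29.0000 -114.0000]
K = S⁻¹·BᵀPA = [0.3366 0.8478; 0.1063 -0.0652]
A−BK = [0.2599 0.5435; -0.4064 -0.8370]
AᵀP(A−BK) = [0.3066 0.7065; 0.7065 1.7391]
P' = Q + AᵀP(A−BK) = [13.3066 6.7065; 6.7065 10.7391]
tr(P') = 24.0457

24.0457


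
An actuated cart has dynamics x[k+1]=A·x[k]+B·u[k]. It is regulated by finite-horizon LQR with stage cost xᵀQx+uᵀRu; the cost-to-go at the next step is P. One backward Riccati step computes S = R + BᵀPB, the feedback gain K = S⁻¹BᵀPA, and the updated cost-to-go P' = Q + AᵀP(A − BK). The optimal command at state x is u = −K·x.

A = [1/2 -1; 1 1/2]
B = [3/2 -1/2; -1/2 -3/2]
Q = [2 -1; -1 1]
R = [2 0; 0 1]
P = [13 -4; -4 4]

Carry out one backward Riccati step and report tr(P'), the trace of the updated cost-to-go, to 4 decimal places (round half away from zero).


BᵀP = [21.5000 -8.0000; -0.5000 -4.0000]
S = R + BᵀPB = [2 0; 0 1] + [36.2500 1.2500; 1.2500 6.2500] = [38.2500 1.2500; 1.2500 7.2500]
BᵀPA = [2.7500 -25.5000; -4.2500 -1.5000]
K = S⁻¹·BᵀPA = [0.0916 -0.6636; -0.6020 -0.0925]
A−BK = [0.0617 -0.0508; 0.1428 0.0295]
AᵀP(A−BK) = [0.4397 -0.0680; -0.0680 0.9383]
P' = Q + AᵀP(A−BK) = [2.4397 -1.0680; -1.0680 1.9383]
tr(P') = 4.3781

4.3781


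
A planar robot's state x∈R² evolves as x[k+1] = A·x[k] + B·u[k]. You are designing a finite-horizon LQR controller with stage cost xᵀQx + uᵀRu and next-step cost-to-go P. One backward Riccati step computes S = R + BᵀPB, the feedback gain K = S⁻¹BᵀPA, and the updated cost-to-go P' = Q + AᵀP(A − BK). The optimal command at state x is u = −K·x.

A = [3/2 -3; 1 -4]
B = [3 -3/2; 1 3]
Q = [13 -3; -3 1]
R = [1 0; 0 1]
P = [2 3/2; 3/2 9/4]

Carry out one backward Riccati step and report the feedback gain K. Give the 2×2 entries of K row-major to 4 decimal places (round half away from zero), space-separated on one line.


0.5517 -1.3948 0.1457 -0.8120

BᵀP = [7.5000 6.7500; 1.5000 4.5000]
S = R + BᵀPB = [1 0; 0 1] + [29.2500 9.0000; 9.0000 11.2500] = [30.2500 9.0000; 9.0000 12.2500]
BᵀPA = [18.0000 -49.5000; 6.7500 -22.5000]
K = S⁻¹·BᵀPA = [0.5517 -1.3948; 0.1457 -0.8120]
A−BK = [0.0635 -0.0337; 0.0112 -0.1692]
AᵀP(A−BK) = [0.3361 -0.9130; -0.9130 2.6885]
P' = Q + AᵀP(A−BK) = [13.3361 -3.9130; -3.9130 3.6885]
tr(P') = 17.0246


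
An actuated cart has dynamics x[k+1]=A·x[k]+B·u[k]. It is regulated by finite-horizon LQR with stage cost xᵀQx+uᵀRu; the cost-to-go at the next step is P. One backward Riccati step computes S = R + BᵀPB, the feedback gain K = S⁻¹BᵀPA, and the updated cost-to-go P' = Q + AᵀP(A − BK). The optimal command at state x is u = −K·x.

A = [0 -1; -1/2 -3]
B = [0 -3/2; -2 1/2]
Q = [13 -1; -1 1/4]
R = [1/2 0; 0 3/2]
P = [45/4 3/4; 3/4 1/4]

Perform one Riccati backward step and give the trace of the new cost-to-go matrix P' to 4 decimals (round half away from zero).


14.8617

BᵀP = [-1.5000 -0.5000; -16.5000 -1.0000]
S = R + BᵀPB = [1/2 0; 0 3/2] + [1.0000 2.0000; 2.0000 24.2500] = [1.5000 2.0000; 2.0000 25.7500]
BᵀPA = [0.2500 3.0000; 0.5000 19.5000]
K = S⁻¹·BᵀPA = [0.1570 1.1047; 0.0072 0.6715]
A−BK = [0.0108 0.0072; -0.1895 -1.1264]
AᵀP(A−BK) = [0.0196 0.1381; 0.1381 1.5921]
P' = Q + AᵀP(A−BK) = [13.0196 -0.8619; -0.8619 1.8421]
tr(P') = 14.8617
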